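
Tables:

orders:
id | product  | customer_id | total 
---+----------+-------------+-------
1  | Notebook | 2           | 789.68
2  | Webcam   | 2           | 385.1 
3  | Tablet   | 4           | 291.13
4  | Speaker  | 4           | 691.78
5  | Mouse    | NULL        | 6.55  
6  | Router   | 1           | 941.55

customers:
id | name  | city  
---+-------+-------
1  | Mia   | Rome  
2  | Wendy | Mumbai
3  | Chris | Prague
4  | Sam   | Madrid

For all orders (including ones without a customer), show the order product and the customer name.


LEFT JOIN keeps every row from orders (the left table); where customer_id has no match in customers, the customer columns become NULL. Walk through each order:
  - order 1 (Notebook): customer_id=2 -> matches Wendy
  - order 2 (Webcam): customer_id=2 -> matches Wendy
  - order 3 (Tablet): customer_id=4 -> matches Sam
  - order 4 (Speaker): customer_id=4 -> matches Sam
  - order 5 (Mouse): customer_id=NULL, no match -> kept with NULL
  - order 6 (Router): customer_id=1 -> matches Mia
All 6 rows appear; 1 has NULL customer.

SQL:
SELECT a.product, b.name AS customer
FROM orders a
LEFT JOIN customers b ON a.customer_id = b.id

Result:
product  | customer
---------+---------
Notebook | Wendy   
Webcam   | Wendy   
Tablet   | Sam     
Speaker  | Sam     
Mouse    | NULL    
Router   | Mia     


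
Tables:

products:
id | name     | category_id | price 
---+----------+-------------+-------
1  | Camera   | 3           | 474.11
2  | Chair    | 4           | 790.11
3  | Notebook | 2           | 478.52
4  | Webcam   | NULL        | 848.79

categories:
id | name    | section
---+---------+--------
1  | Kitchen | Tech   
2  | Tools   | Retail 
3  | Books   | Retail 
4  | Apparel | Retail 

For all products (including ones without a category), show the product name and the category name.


LEFT JOIN keeps every row from products (the left table); where category_id has no match in categories, the category columns become NULL. Walk through each product:
  - product 1 (Camera): category_id=3 -> matches Books
  - product 2 (Chair): category_id=4 -> matches Apparel
  - product 3 (Notebook): category_id=2 -> matches Tools
  - product 4 (Webcam): category_id=NULL, no match -> kept with NULL
All 4 rows appear; 1 has NULL category.

SQL:
SELECT a.name, b.name AS category
FROM products a
LEFT JOIN categories b ON a.category_id = b.id

Result:
name     | category
---------+---------
Camera   | Books   
Chair    | Apparel 
Notebook | Tools   
Webcam   | NULL    


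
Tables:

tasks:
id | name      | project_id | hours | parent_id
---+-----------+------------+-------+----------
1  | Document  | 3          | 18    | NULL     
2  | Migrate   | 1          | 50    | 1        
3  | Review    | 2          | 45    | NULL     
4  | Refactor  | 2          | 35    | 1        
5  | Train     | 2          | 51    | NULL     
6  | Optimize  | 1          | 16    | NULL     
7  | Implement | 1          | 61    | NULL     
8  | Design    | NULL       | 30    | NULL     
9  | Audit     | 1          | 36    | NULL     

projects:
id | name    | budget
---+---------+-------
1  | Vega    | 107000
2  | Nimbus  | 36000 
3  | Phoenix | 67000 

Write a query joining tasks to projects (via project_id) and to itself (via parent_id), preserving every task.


Two LEFT JOINs from the same base table tasks: one to projects via project_id, one to tasks itself via parent_id. Both are LEFT so every task is preserved.
Match against projects:
  - task 1 (Document): project_id=3 -> matches Phoenix
  - task 2 (Migrate): project_id=1 -> matches Vega
  - task 3 (Review): project_id=2 -> matches Nimbus
  - task 4 (Refactor): project_id=2 -> matches Nimbus
  - task 5 (Train): project_id=2 -> matches Nimbus
  - task 6 (Optimize): project_id=1 -> matches Vega
  - task 7 (Implement): project_id=1 -> matches Vega
  - task 8 (Design): project_id=NULL, no match -> kept with NULL
  - task 9 (Audit): project_id=1 -> matches Vega
Match against tasks (self):
  - task 1 (Document): parent_id=NULL -> NULL
  - task 2 (Migrate): parent_id=1 -> Document
  - task 3 (Review): parent_id=NULL -> NULL
  - task 4 (Refactor): parent_id=1 -> Document
  - task 5 (Train): parent_id=NULL -> NULL
  - task 6 (Optimize): parent_id=NULL -> NULL
  - task 7 (Implement): parent_id=NULL -> NULL
  - task 8 (Design): parent_id=NULL -> NULL
  - task 9 (Audit): parent_id=NULL -> NULL

SQL:
SELECT a.name, b.name AS project, c.name AS parent
FROM tasks a
LEFT JOIN projects b ON a.project_id = b.id
LEFT JOIN tasks c ON a.parent_id = c.id

Result:
name      | project | parent  
----------+---------+---------
Document  | Phoenix | NULL    
Migrate   | Vega    | Document
Review    | Nimbus  | NULL    
Refactor  | Nimbus  | Document
Train     | Nimbus  | NULL    
Optimize  | Vega    | NULL    
Implement | Vega    | NULL    
Design    | NULL    | NULL    
Audit     | Vega    | NULL    


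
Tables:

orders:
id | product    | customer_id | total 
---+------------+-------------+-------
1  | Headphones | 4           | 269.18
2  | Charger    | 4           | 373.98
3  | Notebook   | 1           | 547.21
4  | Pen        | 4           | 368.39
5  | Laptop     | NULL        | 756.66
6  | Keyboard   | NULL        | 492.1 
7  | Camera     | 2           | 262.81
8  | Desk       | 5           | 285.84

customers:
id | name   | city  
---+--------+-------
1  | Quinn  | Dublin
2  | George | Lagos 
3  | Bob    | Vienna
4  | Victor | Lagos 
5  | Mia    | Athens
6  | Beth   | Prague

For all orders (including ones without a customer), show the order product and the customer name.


LEFT JOIN keeps every row from orders (the left table); where customer_id has no match in customers, the customer columns become NULL. Walk through each order:
  - order 1 (Headphones): customer_id=4 -> matches Victor
  - order 2 (Charger): customer_id=4 -> matches Victor
  - order 3 (Notebook): customer_id=1 -> matches Quinn
  - order 4 (Pen): customer_id=4 -> matches Victor
  - order 5 (Laptop): customer_id=NULL, no match -> kept with NULL
  - order 6 (Keyboard): customer_id=NULL, no match -> kept with NULL
  - order 7 (Camera): customer_id=2 -> matches George
  - order 8 (Desk): customer_id=5 -> matches Mia
All 8 rows appear; 2 have NULL customer.

SQL:
SELECT a.product, b.name AS customer
FROM orders a
LEFT JOIN customers b ON a.customer_id = b.id

Result:
product    | customer
-----------+---------
Headphones | Victor  
Charger    | Victor  
Notebook   | Quinn   
Pen        | Victor  
Laptop     | NULL    
Keyboard   | NULL    
Camera     | George  
Desk       | Mia     


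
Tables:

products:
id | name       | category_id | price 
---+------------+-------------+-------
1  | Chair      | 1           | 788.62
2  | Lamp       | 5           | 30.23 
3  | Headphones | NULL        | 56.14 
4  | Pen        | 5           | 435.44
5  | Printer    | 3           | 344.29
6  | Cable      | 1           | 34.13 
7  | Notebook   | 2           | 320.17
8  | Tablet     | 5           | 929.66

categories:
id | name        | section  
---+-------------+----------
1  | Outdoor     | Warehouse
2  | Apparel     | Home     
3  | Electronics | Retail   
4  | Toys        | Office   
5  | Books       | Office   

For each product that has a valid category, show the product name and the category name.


INNER JOIN keeps only products rows whose category_id matches an id in categories. Walk through each product:
  - product 1 (Chair): category_id=1 -> matches Outdoor
  - product 2 (Lamp): category_id=5 -> matches Books
  - product 3 (Headphones): category_id=NULL, no match -> dropped
  - product 4 (Pen): category_id=5 -> matches Books
  - product 5 (Printer): category_id=3 -> matches Electronics
  - product 6 (Cable): category_id=1 -> matches Outdoor
  - product 7 (Notebook): category_id=2 -> matches Apparel
  - product 8 (Tablet): category_id=5 -> matches Books
So 1 of 8 rows is dropped.

SQL:
SELECT a.name, b.name AS category
FROM products a
INNER JOIN categories b ON a.category_id = b.id

Result:
name     | category   
---------+------------
Chair    | Outdoor    
Lamp     | Books      
Pen      | Books      
Printer  | Electronics
Cable    | Outdoor    
Notebook | Apparel    
Tablet   | Books      


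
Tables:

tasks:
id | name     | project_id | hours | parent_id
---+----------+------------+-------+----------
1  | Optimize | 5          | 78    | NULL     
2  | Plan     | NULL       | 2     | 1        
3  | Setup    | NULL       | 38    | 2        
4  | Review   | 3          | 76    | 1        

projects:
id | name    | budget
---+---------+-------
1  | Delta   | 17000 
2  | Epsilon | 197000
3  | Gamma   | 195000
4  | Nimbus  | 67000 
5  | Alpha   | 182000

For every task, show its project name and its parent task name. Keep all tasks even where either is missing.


Two LEFT JOINs from the same base table tasks: one to projects via project_id, one to tasks itself via parent_id. Both are LEFT so every task is preserved.
Match against projects:
  - task 1 (Optimize): project_id=5 -> matches Alpha
  - task 2 (Plan): project_id=NULL, no match -> kept with NULL
  - task 3 (Setup): project_id=NULL, no match -> kept with NULL
  - task 4 (Review): project_id=3 -> matches Gamma
Match against tasks (self):
  - task 1 (Optimize): parent_id=NULL -> NULL
  - task 2 (Plan): parent_id=1 -> Optimize
  - task 3 (Setup): parent_id=2 -> Plan
  - task 4 (Review): parent_id=1 -> Optimize

SQL:
SELECT a.name, b.name AS project, c.name AS parent
FROM tasks a
LEFT JOIN projects b ON a.project_id = b.id
LEFT JOIN tasks c ON a.parent_id = c.id

Result:
name     | project | parent  
---------+---------+---------
Optimize | Alpha   | NULL    
Plan     | NULL    | Optimize
Setup    | NULL    | Plan    
Review   | Gamma   | Optimize


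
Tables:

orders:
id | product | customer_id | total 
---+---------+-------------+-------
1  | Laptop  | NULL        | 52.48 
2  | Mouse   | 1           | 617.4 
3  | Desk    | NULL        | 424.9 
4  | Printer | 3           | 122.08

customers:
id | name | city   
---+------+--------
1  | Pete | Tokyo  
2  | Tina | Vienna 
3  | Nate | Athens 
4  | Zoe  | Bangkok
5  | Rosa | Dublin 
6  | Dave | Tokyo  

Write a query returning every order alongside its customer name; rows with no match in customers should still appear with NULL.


LEFT JOIN keeps every row from orders (the left table); where customer_id has no match in customers, the customer columns become NULL. Walk through each order:
  - order 1 (Laptop): customer_id=NULL, no match -> kept with NULL
  - order 2 (Mouse): customer_id=1 -> matches Pete
  - order 3 (Desk): customer_id=NULL, no match -> kept with NULL
  - order 4 (Printer): customer_id=3 -> matches Nate
All 4 rows appear; 2 have NULL customer.

SQL:
SELECT a.product, b.name AS customer
FROM orders a
LEFT JOIN customers b ON a.customer_id = b.id

Result:
product | customer
--------+---------
Laptop  | NULL    
Mouse   | Pete    
Desk    | NULL    
Printer | Nate    


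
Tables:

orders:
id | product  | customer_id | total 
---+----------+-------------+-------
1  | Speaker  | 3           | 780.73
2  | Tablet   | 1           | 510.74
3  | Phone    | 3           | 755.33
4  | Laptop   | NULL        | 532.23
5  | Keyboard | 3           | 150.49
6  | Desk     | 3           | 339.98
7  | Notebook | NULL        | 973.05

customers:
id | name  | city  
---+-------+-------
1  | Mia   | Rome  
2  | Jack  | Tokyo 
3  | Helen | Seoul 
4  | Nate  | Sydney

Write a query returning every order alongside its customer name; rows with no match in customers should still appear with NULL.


LEFT JOIN keeps every row from orders (the left table); where customer_id has no match in customers, the customer columns become NULL. Walk through each order:
  - order 1 (Speaker): customer_id=3 -> matches Helen
  - order 2 (Tablet): customer_id=1 -> matches Mia
  - order 3 (Phone): customer_id=3 -> matches Helen
  - order 4 (Laptop): customer_id=NULL, no match -> kept with NULL
  - order 5 (Keyboard): customer_id=3 -> matches Helen
  - order 6 (Desk): customer_id=3 -> matches Helen
  - order 7 (Notebook): customer_id=NULL, no match -> kept with NULL
All 7 rows appear; 2 have NULL customer.

SQL:
SELECT a.product, b.name AS customer
FROM orders a
LEFT JOIN customers b ON a.customer_id = b.id

Result:
product  | customer
---------+---------
Speaker  | Helen   
Tablet   | Mia     
Phone    | Helen   
Laptop   | NULL    
Keyboard | Helen   
Desk     | Helen   
Notebook | NULL    


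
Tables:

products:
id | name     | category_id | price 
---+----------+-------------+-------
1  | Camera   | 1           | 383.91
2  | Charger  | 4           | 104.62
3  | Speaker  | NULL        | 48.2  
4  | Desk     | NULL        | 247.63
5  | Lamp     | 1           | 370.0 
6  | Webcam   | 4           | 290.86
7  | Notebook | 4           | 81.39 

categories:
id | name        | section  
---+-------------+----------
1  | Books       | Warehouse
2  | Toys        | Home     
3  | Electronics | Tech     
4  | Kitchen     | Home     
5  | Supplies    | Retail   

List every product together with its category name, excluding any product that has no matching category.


INNER JOIN keeps only products rows whose category_id matches an id in categories. Walk through each product:
  - product 1 (Camera): category_id=1 -> matches Books
  - product 2 (Charger): category_id=4 -> matches Kitchen
  - product 3 (Speaker): category_id=NULL, no match -> dropped
  - product 4 (Desk): category_id=NULL, no match -> dropped
  - product 5 (Lamp): category_id=1 -> matches Books
  - product 6 (Webcam): category_id=4 -> matches Kitchen
  - product 7 (Notebook): category_id=4 -> matches Kitchen
So 2 of 7 rows are dropped.

SQL:
SELECT a.name, b.name AS category
FROM products a
INNER JOIN categories b ON a.category_id = b.id

Result:
name     | category
---------+---------
Camera   | Books   
Charger  | Kitchen 
Lamp     | Books   
Webcam   | Kitchen 
Notebook | Kitchen 


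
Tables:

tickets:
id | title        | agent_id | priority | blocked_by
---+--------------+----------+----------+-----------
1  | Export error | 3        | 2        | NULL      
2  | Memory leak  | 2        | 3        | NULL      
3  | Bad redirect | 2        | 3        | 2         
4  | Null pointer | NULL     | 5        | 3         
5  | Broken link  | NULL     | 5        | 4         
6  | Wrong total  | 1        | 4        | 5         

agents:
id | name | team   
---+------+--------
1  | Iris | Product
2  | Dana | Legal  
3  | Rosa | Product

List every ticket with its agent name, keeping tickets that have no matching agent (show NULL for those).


LEFT JOIN keeps every row from tickets (the left table); where agent_id has no match in agents, the agent columns become NULL. Walk through each ticket:
  - ticket 1 (Export error): agent_id=3 -> matches Rosa
  - ticket 2 (Memory leak): agent_id=2 -> matches Dana
  - ticket 3 (Bad redirect): agent_id=2 -> matches Dana
  - ticket 4 (Null pointer): agent_id=NULL, no match -> kept with NULL
  - ticket 5 (Broken link): agent_id=NULL, no match -> kept with NULL
  - ticket 6 (Wrong total): agent_id=1 -> matches Iris
All 6 rows appear; 2 have NULL agent.

SQL:
SELECT a.title, b.name AS agent
FROM tickets a
LEFT JOIN agents b ON a.agent_id = b.id

Result:
title        | agent
-------------+------
Export error | Rosa 
Memory leak  | Dana 
Bad redirect | Dana 
Null pointer | NULL 
Broken link  | NULL 
Wrong total  | Iris 


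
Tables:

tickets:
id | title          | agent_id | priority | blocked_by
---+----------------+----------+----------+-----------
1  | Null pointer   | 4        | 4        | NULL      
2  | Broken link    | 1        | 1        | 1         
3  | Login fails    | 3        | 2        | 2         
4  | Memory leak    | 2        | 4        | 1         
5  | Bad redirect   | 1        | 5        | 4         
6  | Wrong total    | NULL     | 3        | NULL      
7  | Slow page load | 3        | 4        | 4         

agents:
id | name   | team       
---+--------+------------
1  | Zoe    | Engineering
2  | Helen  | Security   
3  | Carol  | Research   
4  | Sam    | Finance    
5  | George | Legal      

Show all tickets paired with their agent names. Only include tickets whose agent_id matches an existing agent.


INNER JOIN keeps only tickets rows whose agent_id matches an id in agents. Walk through each ticket:
  - ticket 1 (Null pointer): agent_id=4 -> matches Sam
  - ticket 2 (Broken link): agent_id=1 -> matches Zoe
  - ticket 3 (Login fails): agent_id=3 -> matches Carol
  - ticket 4 (Memory leak): agent_id=2 -> matches Helen
  - ticket 5 (Bad redirect): agent_id=1 -> matches Zoe
  - ticket 6 (Wrong total): agent_id=NULL, no match -> dropped
  - ticket 7 (Slow page load): agent_id=3 -> matches Carol
So 1 of 7 rows is dropped.

SQL:
SELECT a.title, b.name AS agent
FROM tickets a
INNER JOIN agents b ON a.agent_id = b.id

Result:
title          | agent
---------------+------
Null pointer   | Sam  
Broken link    | Zoe  
Login fails    | Carol
Memory leak    | Helen
Bad redirect   | Zoe  
Slow page load | Carol


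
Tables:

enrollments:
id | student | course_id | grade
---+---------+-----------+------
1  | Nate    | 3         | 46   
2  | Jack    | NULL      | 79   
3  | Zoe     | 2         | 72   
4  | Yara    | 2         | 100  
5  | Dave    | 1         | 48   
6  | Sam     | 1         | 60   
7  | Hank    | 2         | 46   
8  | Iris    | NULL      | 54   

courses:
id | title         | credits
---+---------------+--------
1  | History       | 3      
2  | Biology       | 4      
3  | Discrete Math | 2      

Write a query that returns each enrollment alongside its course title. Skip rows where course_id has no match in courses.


INNER JOIN keeps only enrollments rows whose course_id matches an id in courses. Walk through each enrollment:
  - enrollment 1 (Nate): course_id=3 -> matches Discrete Math
  - enrollment 2 (Jack): course_id=NULL, no match -> dropped
  - enrollment 3 (Zoe): course_id=2 -> matches Biology
  - enrollment 4 (Yara): course_id=2 -> matches Biology
  - enrollment 5 (Dave): course_id=1 -> matches History
  - enrollment 6 (Sam): course_id=1 -> matches History
  - enrollment 7 (Hank): course_id=2 -> matches Biology
  - enrollment 8 (Iris): course_id=NULL, no match -> dropped
So 2 of 8 rows are dropped.

SQL:
SELECT a.student, b.title AS course
FROM enrollments a
INNER JOIN courses b ON a.course_id = b.id

Result:
student | course       
--------+--------------
Nate    | Discrete Math
Zoe     | Biology      
Yara    | Biology      
Dave    | History      
Sam     | History      
Hank    | Biology      


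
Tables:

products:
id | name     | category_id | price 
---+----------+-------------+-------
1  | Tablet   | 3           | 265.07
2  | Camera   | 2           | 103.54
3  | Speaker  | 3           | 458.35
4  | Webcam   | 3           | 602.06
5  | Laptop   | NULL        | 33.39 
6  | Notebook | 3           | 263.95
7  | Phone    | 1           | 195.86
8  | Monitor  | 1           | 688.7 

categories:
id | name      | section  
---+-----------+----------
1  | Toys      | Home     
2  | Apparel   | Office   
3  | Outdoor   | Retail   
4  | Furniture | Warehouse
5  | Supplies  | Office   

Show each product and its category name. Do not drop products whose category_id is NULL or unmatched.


LEFT JOIN keeps every row from products (the left table); where category_id has no match in categories, the category columns become NULL. Walk through each product:
  - product 1 (Tablet): category_id=3 -> matches Outdoor
  - product 2 (Camera): category_id=2 -> matches Apparel
  - product 3 (Speaker): category_id=3 -> matches Outdoor
  - product 4 (Webcam): category_id=3 -> matches Outdoor
  - product 5 (Laptop): category_id=NULL, no match -> kept with NULL
  - product 6 (Notebook): category_id=3 -> matches Outdoor
  - product 7 (Phone): category_id=1 -> matches Toys
  - product 8 (Monitor): category_id=1 -> matches Toys
All 8 rows appear; 1 has NULL category.

SQL:
SELECT a.name, b.name AS category
FROM products a
LEFT JOIN categories b ON a.category_id = b.id

Result:
name     | category
---------+---------
Tablet   | Outdoor 
Camera   | Apparel 
Speaker  | Outdoor 
Webcam   | Outdoor 
Laptop   | NULL    
Notebook | Outdoor 
Phone    | Toys    
Monitor  | Toys    


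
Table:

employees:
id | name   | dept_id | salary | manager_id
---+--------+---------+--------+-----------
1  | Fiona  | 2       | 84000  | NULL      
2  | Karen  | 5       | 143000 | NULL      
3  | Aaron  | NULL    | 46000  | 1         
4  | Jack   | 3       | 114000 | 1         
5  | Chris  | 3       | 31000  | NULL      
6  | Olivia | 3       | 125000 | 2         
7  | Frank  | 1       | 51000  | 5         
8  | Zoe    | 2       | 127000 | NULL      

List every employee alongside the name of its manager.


This is a self-join: employees is joined to a second copy of itself, matching each row's manager_id to another row's id. Use LEFT JOIN so rows with manager_id=NULL are kept.
  - employee 1 (Fiona): manager_id=NULL -> NULL
  - employee 2 (Karen): manager_id=NULL -> NULL
  - employee 3 (Aaron): manager_id=1 -> Fiona
  - employee 4 (Jack): manager_id=1 -> Fiona
  - employee 5 (Chris): manager_id=NULL -> NULL
  - employee 6 (Olivia): manager_id=2 -> Karen
  - employee 7 (Frank): manager_id=5 -> Chris
  - employee 8 (Zoe): manager_id=NULL -> NULL

SQL:
SELECT a.name AS item, b.name AS manager
FROM employees a
LEFT JOIN employees b ON a.manager_id = b.id

Result:
item   | manager
-------+--------
Fiona  | NULL   
Karen  | NULL   
Aaron  | Fiona  
Jack   | Fiona  
Chris  | NULL   
Olivia | Karen  
Frank  | Chris  
Zoe    | NULL   


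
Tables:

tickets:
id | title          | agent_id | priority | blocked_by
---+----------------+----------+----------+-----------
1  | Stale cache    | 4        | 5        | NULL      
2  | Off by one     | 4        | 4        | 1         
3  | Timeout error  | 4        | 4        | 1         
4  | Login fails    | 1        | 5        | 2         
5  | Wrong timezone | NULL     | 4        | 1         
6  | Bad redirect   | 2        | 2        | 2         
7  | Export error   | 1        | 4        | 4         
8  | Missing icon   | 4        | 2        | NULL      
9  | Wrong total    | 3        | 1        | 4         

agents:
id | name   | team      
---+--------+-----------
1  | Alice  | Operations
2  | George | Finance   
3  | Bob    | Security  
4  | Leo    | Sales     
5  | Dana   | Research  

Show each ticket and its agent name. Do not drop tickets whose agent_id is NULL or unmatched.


LEFT JOIN keeps every row from tickets (the left table); where agent_id has no match in agents, the agent columns become NULL. Walk through each ticket:
  - ticket 1 (Stale cache): agent_id=4 -> matches Leo
  - ticket 2 (Off by one): agent_id=4 -> matches Leo
  - ticket 3 (Timeout error): agent_id=4 -> matches Leo
  - ticket 4 (Login fails): agent_id=1 -> matches Alice
  - ticket 5 (Wrong timezone): agent_id=NULL, no match -> kept with NULL
  - ticket 6 (Bad redirect): agent_id=2 -> matches George
  - ticket 7 (Export error): agent_id=1 -> matches Alice
  - ticket 8 (Missing icon): agent_id=4 -> matches Leo
  - ticket 9 (Wrong total): agent_id=3 -> matches Bob
All 9 rows appear; 1 has NULL agent.

SQL:
SELECT a.title, b.name AS agent
FROM tickets a
LEFT JOIN agents b ON a.agent_id = b.id

Result:
title          | agent 
---------------+-------
Stale cache    | Leo   
Off by one     | Leo   
Timeout error  | Leo   
Login fails    | Alice 
Wrong timezone | NULL  
Bad redirect   | George
Export error   | Alice 
Missing icon   | Leo   
Wrong total    | Bob   


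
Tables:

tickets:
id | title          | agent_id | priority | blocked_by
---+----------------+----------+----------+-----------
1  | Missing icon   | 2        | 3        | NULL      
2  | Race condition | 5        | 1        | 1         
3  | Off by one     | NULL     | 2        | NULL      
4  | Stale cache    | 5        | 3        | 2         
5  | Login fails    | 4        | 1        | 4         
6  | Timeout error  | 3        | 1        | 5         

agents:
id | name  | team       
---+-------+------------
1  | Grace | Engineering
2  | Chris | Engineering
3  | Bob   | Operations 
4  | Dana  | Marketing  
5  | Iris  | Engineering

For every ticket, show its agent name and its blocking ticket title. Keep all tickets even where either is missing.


Two LEFT JOINs from the same base table tickets: one to agents via agent_id, one to tickets itself via blocked_by. Both are LEFT so every ticket is preserved.
Match against agents:
  - ticket 1 (Missing icon): agent_id=2 -> matches Chris
  - ticket 2 (Race condition): agent_id=5 -> matches Iris
  - ticket 3 (Off by one): agent_id=NULL, no match -> kept with NULL
  - ticket 4 (Stale cache): agent_id=5 -> matches Iris
  - ticket 5 (Login fails): agent_id=4 -> matches Dana
  - ticket 6 (Timeout error): agent_id=3 -> matches Bob
Match against tickets (self):
  - ticket 1 (Missing icon): blocked_by=NULL -> NULL
  - ticket 2 (Race condition): blocked_by=1 -> Missing icon
  - ticket 3 (Off by one): blocked_by=NULL -> NULL
  - ticket 4 (Stale cache): blocked_by=2 -> Race condition
  - ticket 5 (Login fails): blocked_by=4 -> Stale cache
  - ticket 6 (Timeout error): blocked_by=5 -> Login fails

SQL:
SELECT a.title, b.name AS agent, c.title AS blocked_by
FROM tickets a
LEFT JOIN agents b ON a.agent_id = b.id
LEFT JOIN tickets c ON a.blocked_by = c.id

Result:
title          | agent | blocked_by    
---------------+-------+---------------
Missing icon   | Chris | NULL          
Race condition | Iris  | Missing icon  
Off by one     | NULL  | NULL          
Stale cache    | Iris  | Race condition
Login fails    | Dana  | Stale cache   
Timeout error  | Bob   | Login fails   


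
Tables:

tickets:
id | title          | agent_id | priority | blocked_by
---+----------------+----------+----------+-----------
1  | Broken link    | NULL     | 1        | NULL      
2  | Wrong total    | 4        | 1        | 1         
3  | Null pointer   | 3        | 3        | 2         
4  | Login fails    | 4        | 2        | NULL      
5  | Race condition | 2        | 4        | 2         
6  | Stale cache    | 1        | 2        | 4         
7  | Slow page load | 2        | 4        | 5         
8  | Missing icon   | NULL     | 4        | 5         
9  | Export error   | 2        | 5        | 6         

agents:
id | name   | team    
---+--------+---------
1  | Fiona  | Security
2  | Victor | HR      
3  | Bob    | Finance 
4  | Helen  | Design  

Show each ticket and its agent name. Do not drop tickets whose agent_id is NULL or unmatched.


LEFT JOIN keeps every row from tickets (the left table); where agent_id has no match in agents, the agent columns become NULL. Walk through each ticket:
  - ticket 1 (Broken link): agent_id=NULL, no match -> kept with NULL
  - ticket 2 (Wrong total): agent_id=4 -> matches Helen
  - ticket 3 (Null pointer): agent_id=3 -> matches Bob
  - ticket 4 (Login fails): agent_id=4 -> matches Helen
  - ticket 5 (Race condition): agent_id=2 -> matches Victor
  - ticket 6 (Stale cache): agent_id=1 -> matches Fiona
  - ticket 7 (Slow page load): agent_id=2 -> matches Victor
  - ticket 8 (Missing icon): agent_id=NULL, no match -> kept with NULL
  - ticket 9 (Export error): agent_id=2 -> matches Victor
All 9 rows appear; 2 have NULL agent.

SQL:
SELECT a.title, b.name AS agent
FROM tickets a
LEFT JOIN agents b ON a.agent_id = b.id

Result:
title          | agent 
---------------+-------
Broken link    | NULL  
Wrong total    | Helen 
Null pointer   | Bob   
Login fails    | Helen 
Race condition | Victor
Stale cache    | Fiona 
Slow page load | Victor
Missing icon   | NULL  
Export error   | Victor


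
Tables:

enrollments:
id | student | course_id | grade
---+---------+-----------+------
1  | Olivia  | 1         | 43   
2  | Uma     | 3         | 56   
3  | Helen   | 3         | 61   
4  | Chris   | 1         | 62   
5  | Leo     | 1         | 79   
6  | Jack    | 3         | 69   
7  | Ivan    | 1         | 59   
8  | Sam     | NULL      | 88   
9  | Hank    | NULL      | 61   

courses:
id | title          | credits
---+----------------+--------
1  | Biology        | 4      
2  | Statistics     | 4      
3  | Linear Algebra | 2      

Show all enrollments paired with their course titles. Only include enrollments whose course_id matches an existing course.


INNER JOIN keeps only enrollments rows whose course_id matches an id in courses. Walk through each enrollment:
  - enrollment 1 (Olivia): course_id=1 -> matches Biology
  - enrollment 2 (Uma): course_id=3 -> matches Linear Algebra
  - enrollment 3 (Helen): course_id=3 -> matches Linear Algebra
  - enrollment 4 (Chris): course_id=1 -> matches Biology
  - enrollment 5 (Leo): course_id=1 -> matches Biology
  - enrollment 6 (Jack): course_id=3 -> matches Linear Algebra
  - enrollment 7 (Ivan): course_id=1 -> matches Biology
  - enrollment 8 (Sam): course_id=NULL, no match -> dropped
  - enrollment 9 (Hank): course_id=NULL, no match -> dropped
So 2 of 9 rows are dropped.

SQL:
SELECT a.student, b.title AS course
FROM enrollments a
INNER JOIN courses b ON a.course_id = b.id

Result:
student | course        
--------+---------------
Olivia  | Biology       
Uma     | Linear Algebra
Helen   | Linear Algebra
Chris   | Biology       
Leo     | Biology       
Jack    | Linear Algebra
Ivan    | Biology       


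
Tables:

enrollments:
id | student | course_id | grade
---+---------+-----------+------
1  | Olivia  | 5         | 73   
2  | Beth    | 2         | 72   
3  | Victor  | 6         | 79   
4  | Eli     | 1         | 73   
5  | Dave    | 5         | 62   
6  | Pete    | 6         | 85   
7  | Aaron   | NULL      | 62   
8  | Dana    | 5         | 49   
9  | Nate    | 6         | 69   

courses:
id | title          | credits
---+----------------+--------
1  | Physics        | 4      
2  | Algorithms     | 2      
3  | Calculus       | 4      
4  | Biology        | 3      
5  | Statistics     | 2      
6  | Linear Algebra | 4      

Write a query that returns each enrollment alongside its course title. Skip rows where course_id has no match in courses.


INNER JOIN keeps only enrollments rows whose course_id matches an id in courses. Walk through each enrollment:
  - enrollment 1 (Olivia): course_id=5 -> matches Statistics
  - enrollment 2 (Beth): course_id=2 -> matches Algorithms
  - enrollment 3 (Victor): course_id=6 -> matches Linear Algebra
  - enrollment 4 (Eli): course_id=1 -> matches Physics
  - enrollment 5 (Dave): course_id=5 -> matches Statistics
  - enrollment 6 (Pete): course_id=6 -> matches Linear Algebra
  - enrollment 7 (Aaron): course_id=NULL, no match -> dropped
  - enrollment 8 (Dana): course_id=5 -> matches Statistics
  - enrollment 9 (Nate): course_id=6 -> matches Linear Algebra
So 1 of 9 rows is dropped.

SQL:
SELECT a.student, b.title AS course
FROM enrollments a
INNER JOIN courses b ON a.course_id = b.id

Result:
student | course        
--------+---------------
Olivia  | Statistics    
Beth    | Algorithms    
Victor  | Linear Algebra
Eli     | Physics       
Dave    | Statistics    
Pete    | Linear Algebra
Dana    | Statistics    
Nate    | Linear Algebra


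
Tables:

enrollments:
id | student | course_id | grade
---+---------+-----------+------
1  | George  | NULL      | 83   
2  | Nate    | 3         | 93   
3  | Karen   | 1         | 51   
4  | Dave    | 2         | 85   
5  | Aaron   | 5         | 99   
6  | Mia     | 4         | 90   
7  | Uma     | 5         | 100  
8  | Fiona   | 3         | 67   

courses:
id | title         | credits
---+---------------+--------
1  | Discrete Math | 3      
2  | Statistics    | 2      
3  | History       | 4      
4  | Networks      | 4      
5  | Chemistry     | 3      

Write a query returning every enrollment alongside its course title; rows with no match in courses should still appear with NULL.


LEFT JOIN keeps every row from enrollments (the left table); where course_id has no match in courses, the course columns become NULL. Walk through each enrollment:
  - enrollment 1 (George): course_id=NULL, no match -> kept with NULL
  - enrollment 2 (Nate): course_id=3 -> matches History
  - enrollment 3 (Karen): course_id=1 -> matches Discrete Math
  - enrollment 4 (Dave): course_id=2 -> matches Statistics
  - enrollment 5 (Aaron): course_id=5 -> matches Chemistry
  - enrollment 6 (Mia): course_id=4 -> matches Networks
  - enrollment 7 (Uma): course_id=5 -> matches Chemistry
  - enrollment 8 (Fiona): course_id=3 -> matches History
All 8 rows appear; 1 has NULL course.

SQL:
SELECT a.student, b.title AS course
FROM enrollments a
LEFT JOIN courses b ON a.course_id = b.id

Result:
student | course       
--------+--------------
George  | NULL         
Nate    | History      
Karen   | Discrete Math
Dave    | Statistics   
Aaron   | Chemistry    
Mia     | Networks     
Uma     | Chemistry    
Fiona   | History      


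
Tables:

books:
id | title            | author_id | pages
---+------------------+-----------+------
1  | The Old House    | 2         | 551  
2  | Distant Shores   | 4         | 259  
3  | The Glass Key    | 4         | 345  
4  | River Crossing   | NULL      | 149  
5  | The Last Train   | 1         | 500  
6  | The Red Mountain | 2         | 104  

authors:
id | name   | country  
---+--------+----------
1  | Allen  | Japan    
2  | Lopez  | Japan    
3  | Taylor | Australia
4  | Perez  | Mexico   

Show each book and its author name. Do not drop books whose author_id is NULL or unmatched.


LEFT JOIN keeps every row from books (the left table); where author_id has no match in authors, the author columns become NULL. Walk through each book:
  - book 1 (The Old House): author_id=2 -> matches Lopez
  - book 2 (Distant Shores): author_id=4 -> matches Perez
  - book 3 (The Glass Key): author_id=4 -> matches Perez
  - book 4 (River Crossing): author_id=NULL, no match -> kept with NULL
  - book 5 (The Last Train): author_id=1 -> matches Allen
  - book 6 (The Red Mountain): author_id=2 -> matches Lopez
All 6 rows appear; 1 has NULL author.

SQL:
SELECT a.title, b.name AS author
FROM books a
LEFT JOIN authors b ON a.author_id = b.id

Result:
title            | author
-----------------+-------
The Old House    | Lopez 
Distant Shores   | Perez 
The Glass Key    | Perez 
River Crossing   | NULL  
The Last Train   | Allen 
The Red Mountain | Lopez 


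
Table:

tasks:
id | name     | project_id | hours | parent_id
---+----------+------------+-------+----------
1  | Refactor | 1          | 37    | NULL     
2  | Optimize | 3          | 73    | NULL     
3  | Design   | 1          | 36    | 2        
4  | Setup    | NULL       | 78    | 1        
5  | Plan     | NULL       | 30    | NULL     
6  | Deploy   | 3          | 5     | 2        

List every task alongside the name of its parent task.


This is a self-join: tasks is joined to a second copy of itself, matching each row's parent_id to another row's id. Use LEFT JOIN so rows with parent_id=NULL are kept.
  - task 1 (Refactor): parent_id=NULL -> NULL
  - task 2 (Optimize): parent_id=NULL -> NULL
  - task 3 (Design): parent_id=2 -> Optimize
  - task 4 (Setup): parent_id=1 -> Refactor
  - task 5 (Plan): parent_id=NULL -> NULL
  - task 6 (Deploy): parent_id=2 -> Optimize

SQL:
SELECT a.name AS item, b.name AS parent
FROM tasks a
LEFT JOIN tasks b ON a.parent_id = b.id

Result:
item     | parent  
---------+---------
Refactor | NULL    
Optimize | NULL    
Design   | Optimize
Setup    | Refactor
Plan     | NULL    
Deploy   | Optimize


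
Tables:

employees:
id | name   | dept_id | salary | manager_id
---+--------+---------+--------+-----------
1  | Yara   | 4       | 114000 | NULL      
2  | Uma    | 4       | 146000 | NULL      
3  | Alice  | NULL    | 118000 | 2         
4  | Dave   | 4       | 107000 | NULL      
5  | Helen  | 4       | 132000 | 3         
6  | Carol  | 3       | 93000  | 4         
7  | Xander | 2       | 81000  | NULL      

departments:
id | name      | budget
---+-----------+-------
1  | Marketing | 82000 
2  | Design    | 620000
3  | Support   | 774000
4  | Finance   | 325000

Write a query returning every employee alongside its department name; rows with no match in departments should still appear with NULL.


LEFT JOIN keeps every row from employees (the left table); where dept_id has no match in departments, the department columns become NULL. Walk through each employee:
  - employee 1 (Yara): dept_id=4 -> matches Finance
  - employee 2 (Uma): dept_id=4 -> matches Finance
  - employee 3 (Alice): dept_id=NULL, no match -> kept with NULL
  - employee 4 (Dave): dept_id=4 -> matches Finance
  - employee 5 (Helen): dept_id=4 -> matches Finance
  - employee 6 (Carol): dept_id=3 -> matches Support
  - employee 7 (Xander): dept_id=2 -> matches Design
All 7 rows appear; 1 has NULL department.

SQL:
SELECT a.name, b.name AS department
FROM employees a
LEFT JOIN departments b ON a.dept_id = b.id

Result:
name   | department
-------+-----------
Yara   | Finance   
Uma    | Finance   
Alice  | NULL      
Dave   | Finance   
Helen  | Finance   
Carol  | Support   
Xander | Design    


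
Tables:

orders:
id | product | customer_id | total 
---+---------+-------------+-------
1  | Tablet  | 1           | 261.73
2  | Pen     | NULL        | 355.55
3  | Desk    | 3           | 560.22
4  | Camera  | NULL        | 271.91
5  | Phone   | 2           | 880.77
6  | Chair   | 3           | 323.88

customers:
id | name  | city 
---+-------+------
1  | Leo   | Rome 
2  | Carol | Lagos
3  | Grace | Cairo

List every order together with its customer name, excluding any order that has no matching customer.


INNER JOIN keeps only orders rows whose customer_id matches an id in customers. Walk through each order:
  - order 1 (Tablet): customer_id=1 -> matches Leo
  - order 2 (Pen): customer_id=NULL, no match -> dropped
  - order 3 (Desk): customer_id=3 -> matches Grace
  - order 4 (Camera): customer_id=NULL, no match -> dropped
  - order 5 (Phone): customer_id=2 -> matches Carol
  - order 6 (Chair): customer_id=3 -> matches Grace
So 2 of 6 rows are dropped.

SQL:
SELECT a.product, b.name AS customer
FROM orders a
INNER JOIN customers b ON a.customer_id = b.id

Result:
product | customer
--------+---------
Tablet  | Leo     
Desk    | Grace   
Phone   | Carol   
Chair   | Grace   


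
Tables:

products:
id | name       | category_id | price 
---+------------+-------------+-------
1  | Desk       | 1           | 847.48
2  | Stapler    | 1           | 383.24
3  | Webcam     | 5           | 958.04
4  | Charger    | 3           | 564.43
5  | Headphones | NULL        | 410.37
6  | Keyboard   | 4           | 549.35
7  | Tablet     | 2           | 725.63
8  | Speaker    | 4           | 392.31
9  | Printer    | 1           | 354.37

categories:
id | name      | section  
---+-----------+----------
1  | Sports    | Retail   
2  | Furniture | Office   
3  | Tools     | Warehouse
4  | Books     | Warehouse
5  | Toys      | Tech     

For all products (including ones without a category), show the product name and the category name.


LEFT JOIN keeps every row from products (the left table); where category_id has no match in categories, the category columns become NULL. Walk through each product:
  - product 1 (Desk): category_id=1 -> matches Sports
  - product 2 (Stapler): category_id=1 -> matches Sports
  - product 3 (Webcam): category_id=5 -> matches Toys
  - product 4 (Charger): category_id=3 -> matches Tools
  - product 5 (Headphones): category_id=NULL, no match -> kept with NULL
  - product 6 (Keyboard): category_id=4 -> matches Books
  - product 7 (Tablet): category_id=2 -> matches Furniture
  - product 8 (Speaker): category_id=4 -> matches Books
  - product 9 (Printer): category_id=1 -> matches Sports
All 9 rows appear; 1 has NULL category.

SQL:
SELECT a.name, b.name AS category
FROM products a
LEFT JOIN categories b ON a.category_id = b.id

Result:
name       | category 
-----------+----------
Desk       | Sports   
Stapler    | Sports   
Webcam     | Toys     
Charger    | Tools    
Headphones | NULL     
Keyboard   | Books    
Tablet     | Furniture
Speaker    | Books    
Printer    | Sports   


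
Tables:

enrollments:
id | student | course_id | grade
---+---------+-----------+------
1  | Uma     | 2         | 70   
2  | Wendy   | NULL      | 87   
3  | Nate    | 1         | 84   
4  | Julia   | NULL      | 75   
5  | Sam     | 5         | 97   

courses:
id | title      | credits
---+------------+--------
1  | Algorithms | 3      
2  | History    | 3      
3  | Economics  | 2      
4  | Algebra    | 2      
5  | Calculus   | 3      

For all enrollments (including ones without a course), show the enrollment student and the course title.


LEFT JOIN keeps every row from enrollments (the left table); where course_id has no match in courses, the course columns become NULL. Walk through each enrollment:
  - enrollment 1 (Uma): course_id=2 -> matches History
  - enrollment 2 (Wendy): course_id=NULL, no match -> kept with NULL
  - enrollment 3 (Nate): course_id=1 -> matches Algorithms
  - enrollment 4 (Julia): course_id=NULL, no match -> kept with NULL
  - enrollment 5 (Sam): course_id=5 -> matches Calculus
All 5 rows appear; 2 have NULL course.

SQL:
SELECT a.student, b.title AS course
FROM enrollments a
LEFT JOIN courses b ON a.course_id = b.id

Result:
student | course    
--------+-----------
Uma     | History   
Wendy   | NULL      
Nate    | Algorithms
Julia   | NULL      
Sam     | Calculus  
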